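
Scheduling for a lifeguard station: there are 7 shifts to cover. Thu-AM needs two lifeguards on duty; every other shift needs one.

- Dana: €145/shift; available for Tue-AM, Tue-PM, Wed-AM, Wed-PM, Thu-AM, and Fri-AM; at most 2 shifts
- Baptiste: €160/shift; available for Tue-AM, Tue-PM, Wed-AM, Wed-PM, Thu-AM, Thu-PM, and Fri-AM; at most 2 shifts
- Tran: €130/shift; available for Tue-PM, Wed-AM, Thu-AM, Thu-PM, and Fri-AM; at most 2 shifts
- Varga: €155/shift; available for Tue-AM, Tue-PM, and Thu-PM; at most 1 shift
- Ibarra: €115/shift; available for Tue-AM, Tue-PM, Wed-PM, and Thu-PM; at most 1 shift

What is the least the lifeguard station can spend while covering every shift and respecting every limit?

€1140

Picking the cheapest available lifeguard for each shift independently would cost €995, but that ignores the shift limits.
An optimal schedule: Tue-AM→Varga, Tue-PM→Ibarra, Wed-AM→Dana, Wed-PM→Dana, Thu-AM→Baptiste+Tran, Thu-PM→Tran, Fri-AM→Baptiste.
Total: 155 + 115 + 145 + 145 + 160 + 130 + 130 + 160 = €1140.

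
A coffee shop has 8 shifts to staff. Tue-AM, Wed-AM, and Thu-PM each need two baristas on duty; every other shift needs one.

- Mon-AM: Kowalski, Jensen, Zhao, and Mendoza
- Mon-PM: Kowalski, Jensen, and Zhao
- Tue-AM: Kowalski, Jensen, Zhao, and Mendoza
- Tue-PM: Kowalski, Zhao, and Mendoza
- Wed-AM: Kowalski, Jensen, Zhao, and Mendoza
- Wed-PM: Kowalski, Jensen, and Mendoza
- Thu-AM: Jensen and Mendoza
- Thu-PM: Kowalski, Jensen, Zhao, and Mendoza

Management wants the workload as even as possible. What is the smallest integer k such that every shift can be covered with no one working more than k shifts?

3

With 4 baristas and 11 worker-slots to fill, someone must work at least ⌈11/4⌉ = 3 shifts, so k ≥ 3.
k = 3 works: Mon-AM→Jensen, Mon-PM→Kowalski, Tue-AM→Jensen+Zhao, Tue-PM→Kowalski, Wed-AM→Zhao+Mendoza, Wed-PM→Kowalski, Thu-AM→Jensen, Thu-PM→Zhao+Mendoza.
Loads: Kowalski 3, Jensen 3, Zhao 3, Mendoza 2 — all ≤ 3.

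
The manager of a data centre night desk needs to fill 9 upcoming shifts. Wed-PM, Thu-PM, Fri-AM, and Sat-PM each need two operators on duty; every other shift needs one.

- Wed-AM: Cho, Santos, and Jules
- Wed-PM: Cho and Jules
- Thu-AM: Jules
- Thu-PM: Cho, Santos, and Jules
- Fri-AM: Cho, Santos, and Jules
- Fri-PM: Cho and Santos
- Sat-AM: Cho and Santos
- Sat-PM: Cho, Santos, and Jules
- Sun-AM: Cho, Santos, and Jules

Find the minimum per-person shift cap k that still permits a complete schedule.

With 3 operators and 13 worker-slots to fill, someone must work at least ⌈13/3⌉ = 5 shifts, so k ≥ 5.
k = 5 works: Wed-AM→Cho, Wed-PM→Cho+Jules, Thu-AM→Jules, Thu-PM→Cho+Santos, Fri-AM→Santos+Jules, Fri-PM→Cho, Sat-AM→Cho, Sat-PM→Santos+Jules, Sun-AM→Santos.
Loads: Cho 5, Santos 4, Jules 4 — all ≤ 5.

5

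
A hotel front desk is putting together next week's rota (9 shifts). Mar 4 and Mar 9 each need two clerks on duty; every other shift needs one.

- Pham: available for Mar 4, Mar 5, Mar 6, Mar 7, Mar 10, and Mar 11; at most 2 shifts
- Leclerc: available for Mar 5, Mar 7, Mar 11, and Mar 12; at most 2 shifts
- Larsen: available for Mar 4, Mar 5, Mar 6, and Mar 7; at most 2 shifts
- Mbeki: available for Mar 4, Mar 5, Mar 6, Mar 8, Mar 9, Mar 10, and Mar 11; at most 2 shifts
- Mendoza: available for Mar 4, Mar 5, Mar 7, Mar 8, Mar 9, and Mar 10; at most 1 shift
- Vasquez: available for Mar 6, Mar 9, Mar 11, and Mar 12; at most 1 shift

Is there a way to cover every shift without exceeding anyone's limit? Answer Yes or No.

No

Total capacity is 2+2+2+2+1+1 = 10 but 11 worker-slots are needed — infeasible.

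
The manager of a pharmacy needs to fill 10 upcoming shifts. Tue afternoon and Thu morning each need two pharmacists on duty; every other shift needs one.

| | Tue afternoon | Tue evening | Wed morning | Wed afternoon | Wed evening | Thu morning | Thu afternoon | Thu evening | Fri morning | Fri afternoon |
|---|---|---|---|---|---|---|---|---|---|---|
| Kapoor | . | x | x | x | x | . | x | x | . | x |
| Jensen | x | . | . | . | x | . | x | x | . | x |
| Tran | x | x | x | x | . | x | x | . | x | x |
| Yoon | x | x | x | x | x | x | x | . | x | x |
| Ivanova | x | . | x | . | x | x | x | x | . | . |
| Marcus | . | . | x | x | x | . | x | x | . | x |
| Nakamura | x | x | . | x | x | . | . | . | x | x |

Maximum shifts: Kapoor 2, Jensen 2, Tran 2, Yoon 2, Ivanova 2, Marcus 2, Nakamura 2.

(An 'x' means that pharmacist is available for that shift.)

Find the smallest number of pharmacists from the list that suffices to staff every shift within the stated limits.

12 slots to fill and no one can take more than 2, so at least ⌈12/2⌉ = 6 pharmacists are needed.
Kapoor, Jensen, Tran, Yoon, Ivanova, and Marcus alone can cover everything: Tue afternoon→Jensen+Ivanova, Tue evening→Kapoor, Wed morning→Yoon, Wed afternoon→Kapoor, Wed evening→Ivanova, Thu morning→Tran+Yoon, Thu afternoon→Marcus, Thu evening→Jensen, Fri morning→Tran, Fri afternoon→Marcus.

6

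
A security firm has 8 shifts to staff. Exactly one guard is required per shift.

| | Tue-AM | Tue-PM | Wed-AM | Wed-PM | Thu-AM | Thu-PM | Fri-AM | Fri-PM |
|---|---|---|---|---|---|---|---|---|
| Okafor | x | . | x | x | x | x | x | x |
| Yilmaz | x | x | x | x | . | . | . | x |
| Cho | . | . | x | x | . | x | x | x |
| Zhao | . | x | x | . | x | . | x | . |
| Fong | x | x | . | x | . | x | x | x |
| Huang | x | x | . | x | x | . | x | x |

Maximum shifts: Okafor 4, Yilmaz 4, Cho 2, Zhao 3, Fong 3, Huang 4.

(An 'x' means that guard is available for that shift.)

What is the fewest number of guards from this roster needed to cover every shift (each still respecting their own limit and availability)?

2

8 slots to fill and no one can take more than 4, so at least ⌈8/4⌉ = 2 guards are needed.
Okafor and Yilmaz alone can cover everything: Tue-AM→Okafor, Tue-PM→Yilmaz, Wed-AM→Yilmaz, Wed-PM→Yilmaz, Thu-AM→Okafor, Thu-PM→Okafor, Fri-AM→Okafor, Fri-PM→Yilmaz.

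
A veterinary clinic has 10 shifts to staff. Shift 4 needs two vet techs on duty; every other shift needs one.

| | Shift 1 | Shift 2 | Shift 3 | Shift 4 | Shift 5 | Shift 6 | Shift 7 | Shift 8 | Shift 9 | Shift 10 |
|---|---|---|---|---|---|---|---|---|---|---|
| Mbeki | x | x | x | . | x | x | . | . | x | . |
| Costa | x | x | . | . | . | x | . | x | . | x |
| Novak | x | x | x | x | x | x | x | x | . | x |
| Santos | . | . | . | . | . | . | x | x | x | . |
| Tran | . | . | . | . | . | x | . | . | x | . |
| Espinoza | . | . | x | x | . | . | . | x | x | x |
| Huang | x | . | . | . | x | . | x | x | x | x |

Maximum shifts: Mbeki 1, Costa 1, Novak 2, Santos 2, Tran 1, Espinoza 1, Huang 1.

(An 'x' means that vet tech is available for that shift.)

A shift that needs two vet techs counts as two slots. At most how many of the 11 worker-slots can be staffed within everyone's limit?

9

Total capacity across all vet techs is 1+1+2+2+1+1+1 = 9, and 11 slots are needed, so at most 9 can be filled.
An assignment achieving 9: Shift 1→Costa, Shift 2→Mbeki, Shift 3→Novak, Shift 4→Novak+Espinoza, Shift 5→Huang, Shift 6→Tran, Shift 7→Santos, Shift 8→Santos.
Loads: Mbeki 1/1, Costa 1/1, Novak 2/2, Santos 2/2, Tran 1/1, Espinoza 1/1, Huang 1/1.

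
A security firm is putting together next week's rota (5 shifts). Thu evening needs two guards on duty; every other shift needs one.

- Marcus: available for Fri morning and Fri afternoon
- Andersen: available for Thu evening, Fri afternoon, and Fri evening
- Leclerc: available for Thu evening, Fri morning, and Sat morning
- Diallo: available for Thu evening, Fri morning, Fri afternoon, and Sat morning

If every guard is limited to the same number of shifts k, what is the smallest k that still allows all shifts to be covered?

With 4 guards and 6 worker-slots to fill, someone must work at least ⌈6/4⌉ = 2 shifts, so k ≥ 2.
k = 2 works: Thu evening→Andersen+Leclerc, Fri morning→Marcus, Fri afternoon→Marcus, Fri evening→Andersen, Sat morning→Leclerc.
Loads: Marcus 2, Andersen 2, Leclerc 2, Diallo 0 — all ≤ 2.

2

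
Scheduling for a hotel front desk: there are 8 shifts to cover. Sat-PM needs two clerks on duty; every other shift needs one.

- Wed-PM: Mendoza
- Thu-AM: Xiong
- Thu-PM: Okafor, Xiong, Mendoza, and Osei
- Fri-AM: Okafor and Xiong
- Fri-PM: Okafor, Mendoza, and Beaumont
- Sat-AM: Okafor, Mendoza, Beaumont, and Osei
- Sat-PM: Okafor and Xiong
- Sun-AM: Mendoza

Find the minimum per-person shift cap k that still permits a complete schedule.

With 5 clerks and 9 worker-slots to fill, someone must work at least ⌈9/5⌉ = 2 shifts, so k ≥ 2.
k = 2 works: Wed-PM→Mendoza, Thu-AM→Xiong, Thu-PM→Osei, Fri-AM→Okafor, Fri-PM→Beaumont, Sat-AM→Beaumont, Sat-PM→Okafor+Xiong, Sun-AM→Mendoza.
Loads: Okafor 2, Xiong 2, Mendoza 2, Beaumont 2, Osei 1 — all ≤ 2.

2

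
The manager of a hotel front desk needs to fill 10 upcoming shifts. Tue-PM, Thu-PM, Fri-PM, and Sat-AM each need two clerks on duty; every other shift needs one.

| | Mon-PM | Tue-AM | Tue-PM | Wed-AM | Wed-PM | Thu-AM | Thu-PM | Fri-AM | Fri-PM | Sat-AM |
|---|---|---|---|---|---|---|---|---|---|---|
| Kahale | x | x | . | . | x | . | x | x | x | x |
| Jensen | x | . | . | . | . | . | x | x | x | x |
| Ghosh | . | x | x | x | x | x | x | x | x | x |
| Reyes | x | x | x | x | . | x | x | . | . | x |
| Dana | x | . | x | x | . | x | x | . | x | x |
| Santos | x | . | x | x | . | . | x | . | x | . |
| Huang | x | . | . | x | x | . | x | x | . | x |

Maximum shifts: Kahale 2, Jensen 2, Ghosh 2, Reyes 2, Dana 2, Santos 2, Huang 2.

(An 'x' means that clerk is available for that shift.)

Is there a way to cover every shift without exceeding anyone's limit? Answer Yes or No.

One valid schedule: Mon-PM→Jensen, Tue-AM→Kahale, Tue-PM→Reyes+Dana, Wed-AM→Ghosh, Wed-PM→Kahale, Thu-AM→Ghosh, Thu-PM→Santos+Huang, Fri-AM→Jensen, Fri-PM→Dana+Santos, Sat-AM→Reyes+Huang.
Loads: Kahale 2/2, Jensen 2/2, Ghosh 2/2, Reyes 2/2, Dana 2/2, Santos 2/2, Huang 2/2 — all within limits.

Yes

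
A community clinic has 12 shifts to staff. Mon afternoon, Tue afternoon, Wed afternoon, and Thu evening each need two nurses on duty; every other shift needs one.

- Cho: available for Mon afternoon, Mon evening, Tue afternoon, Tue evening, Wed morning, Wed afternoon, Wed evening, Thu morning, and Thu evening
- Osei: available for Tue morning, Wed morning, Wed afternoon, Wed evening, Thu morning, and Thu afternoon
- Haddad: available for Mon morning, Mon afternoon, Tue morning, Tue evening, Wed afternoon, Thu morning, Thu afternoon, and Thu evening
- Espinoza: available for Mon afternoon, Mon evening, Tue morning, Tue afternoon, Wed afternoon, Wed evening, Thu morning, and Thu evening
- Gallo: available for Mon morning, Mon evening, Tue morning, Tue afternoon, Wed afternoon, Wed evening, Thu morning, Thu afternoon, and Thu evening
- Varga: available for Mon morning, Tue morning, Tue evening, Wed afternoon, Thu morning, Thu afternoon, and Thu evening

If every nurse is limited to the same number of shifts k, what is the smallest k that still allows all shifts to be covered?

3

With 6 nurses and 16 worker-slots to fill, someone must work at least ⌈16/6⌉ = 3 shifts, so k ≥ 3.
k = 3 works: Mon morning→Haddad, Mon afternoon→Cho+Haddad, Mon evening→Cho, Tue morning→Osei, Tue afternoon→Espinoza+Gallo, Tue evening→Haddad, Wed morning→Cho, Wed afternoon→Gallo+Varga, Wed evening→Osei, Thu morning→Espinoza, Thu afternoon→Osei, Thu evening→Espinoza+Gallo.
Loads: Cho 3, Osei 3, Haddad 3, Espinoza 3, Gallo 3, Varga 1 — all ≤ 3.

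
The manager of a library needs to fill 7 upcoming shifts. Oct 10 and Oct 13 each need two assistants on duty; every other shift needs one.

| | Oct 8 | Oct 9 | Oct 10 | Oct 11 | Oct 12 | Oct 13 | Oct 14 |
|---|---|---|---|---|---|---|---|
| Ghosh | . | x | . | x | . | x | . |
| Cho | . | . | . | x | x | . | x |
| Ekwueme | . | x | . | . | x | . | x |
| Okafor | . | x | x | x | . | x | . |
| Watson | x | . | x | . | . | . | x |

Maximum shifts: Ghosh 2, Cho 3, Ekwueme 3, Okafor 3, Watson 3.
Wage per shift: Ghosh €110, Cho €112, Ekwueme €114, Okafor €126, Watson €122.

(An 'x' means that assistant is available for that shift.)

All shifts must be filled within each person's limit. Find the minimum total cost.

€1052

Oct 8 can only be covered by Watson, so that assignment is forced.
Oct 10 can only be covered by Okafor and Watson, so that assignment is forced.
Oct 13 can only be covered by Ghosh and Okafor, so that assignment is forced.
Picking the cheapest available assistant for each shift independently would cost €1050, but that ignores the shift limits.
An optimal schedule: Oct 8→Watson, Oct 9→Ghosh, Oct 10→Okafor+Watson, Oct 11→Cho, Oct 12→Cho, Oct 13→Ghosh+Okafor, Oct 14→Cho.
Total: 122 + 110 + 126 + 122 + 112 + 112 + 110 + 126 + 112 = €1052.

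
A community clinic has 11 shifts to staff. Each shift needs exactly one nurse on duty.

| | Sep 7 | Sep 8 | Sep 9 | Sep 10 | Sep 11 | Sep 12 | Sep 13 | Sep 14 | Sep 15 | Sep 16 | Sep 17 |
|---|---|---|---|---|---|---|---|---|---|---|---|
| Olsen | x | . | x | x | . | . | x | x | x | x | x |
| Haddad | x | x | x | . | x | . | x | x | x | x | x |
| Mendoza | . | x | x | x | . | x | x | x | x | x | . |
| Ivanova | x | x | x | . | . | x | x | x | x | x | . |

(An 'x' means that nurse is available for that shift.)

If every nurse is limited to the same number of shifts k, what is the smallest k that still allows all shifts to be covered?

With 4 nurses and 11 worker-slots to fill, someone must work at least ⌈11/4⌉ = 3 shifts, so k ≥ 3.
k = 3 works: Sep 7→Olsen, Sep 8→Haddad, Sep 9→Haddad, Sep 10→Olsen, Sep 11→Haddad, Sep 12→Mendoza, Sep 13→Mendoza, Sep 14→Mendoza, Sep 15→Ivanova, Sep 16→Ivanova, Sep 17→Olsen.
Loads: Olsen 3, Haddad 3, Mendoza 3, Ivanova 2 — all ≤ 3.

3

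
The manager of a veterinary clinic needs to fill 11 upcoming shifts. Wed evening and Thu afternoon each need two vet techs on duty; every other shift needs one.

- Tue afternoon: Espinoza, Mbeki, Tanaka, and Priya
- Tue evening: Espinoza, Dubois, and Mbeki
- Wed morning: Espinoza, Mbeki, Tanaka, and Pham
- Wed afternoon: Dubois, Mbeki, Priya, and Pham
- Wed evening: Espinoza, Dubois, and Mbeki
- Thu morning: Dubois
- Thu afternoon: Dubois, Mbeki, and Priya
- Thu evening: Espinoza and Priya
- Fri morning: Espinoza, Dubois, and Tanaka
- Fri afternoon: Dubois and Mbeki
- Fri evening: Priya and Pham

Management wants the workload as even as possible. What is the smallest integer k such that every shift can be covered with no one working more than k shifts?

3

With 6 vet techs and 13 worker-slots to fill, someone must work at least ⌈13/6⌉ = 3 shifts, so k ≥ 3.
k = 3 works: Tue afternoon→Mbeki, Tue evening→Espinoza, Wed morning→Mbeki, Wed afternoon→Priya, Wed evening→Espinoza+Dubois, Thu morning→Dubois, Thu afternoon→Mbeki+Priya, Thu evening→Espinoza, Fri morning→Tanaka, Fri afternoon→Dubois, Fri evening→Priya.
Loads: Espinoza 3, Dubois 3, Mbeki 3, Tanaka 1, Priya 3, Pham 0 — all ≤ 3.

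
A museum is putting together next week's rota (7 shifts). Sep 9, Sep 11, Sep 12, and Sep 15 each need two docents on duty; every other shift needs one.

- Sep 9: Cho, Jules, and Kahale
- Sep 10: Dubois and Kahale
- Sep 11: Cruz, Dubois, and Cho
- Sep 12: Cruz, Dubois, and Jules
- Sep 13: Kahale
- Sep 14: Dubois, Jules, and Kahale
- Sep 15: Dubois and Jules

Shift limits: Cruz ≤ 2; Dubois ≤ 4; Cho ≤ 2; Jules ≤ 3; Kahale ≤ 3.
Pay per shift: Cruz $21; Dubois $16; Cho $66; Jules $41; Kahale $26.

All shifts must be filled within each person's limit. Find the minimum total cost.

$266

Sep 13 can only be covered by Kahale, so that assignment is forced.
Sep 15 can only be covered by Dubois and Jules, so that assignment is forced.
Picking the cheapest available docent for each shift independently would cost $256, but that ignores the shift limits.
An optimal schedule: Sep 9→Kahale+Jules, Sep 10→Dubois, Sep 11→Dubois+Cruz, Sep 12→Dubois+Cruz, Sep 13→Kahale, Sep 14→Kahale, Sep 15→Dubois+Jules.
Total: 26 + 41 + 16 + 16 + 21 + 16 + 21 + 26 + 26 + 16 + 41 = $266.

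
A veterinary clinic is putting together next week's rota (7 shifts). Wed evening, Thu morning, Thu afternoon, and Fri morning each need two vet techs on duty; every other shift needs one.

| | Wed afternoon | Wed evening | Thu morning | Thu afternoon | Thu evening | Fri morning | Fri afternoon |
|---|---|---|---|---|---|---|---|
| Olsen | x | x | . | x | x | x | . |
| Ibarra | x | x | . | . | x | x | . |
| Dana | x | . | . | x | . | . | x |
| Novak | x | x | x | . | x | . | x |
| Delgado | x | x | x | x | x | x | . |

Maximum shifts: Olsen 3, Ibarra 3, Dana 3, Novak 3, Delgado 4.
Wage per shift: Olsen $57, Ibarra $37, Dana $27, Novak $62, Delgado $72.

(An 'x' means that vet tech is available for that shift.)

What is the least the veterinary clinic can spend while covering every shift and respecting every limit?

$497

Thu morning can only be covered by Novak and Delgado, so that assignment is forced.
Picking the cheapest available vet tech for each shift independently would cost $497, and that bound is achievable.
An optimal schedule: Wed afternoon→Dana, Wed evening→Ibarra+Olsen, Thu morning→Novak+Delgado, Thu afternoon→Dana+Olsen, Thu evening→Ibarra, Fri morning→Ibarra+Olsen, Fri afternoon→Dana.
Total: 27 + 37 + 57 + 62 + 72 + 27 + 57 + 37 + 37 + 57 + 27 = $497.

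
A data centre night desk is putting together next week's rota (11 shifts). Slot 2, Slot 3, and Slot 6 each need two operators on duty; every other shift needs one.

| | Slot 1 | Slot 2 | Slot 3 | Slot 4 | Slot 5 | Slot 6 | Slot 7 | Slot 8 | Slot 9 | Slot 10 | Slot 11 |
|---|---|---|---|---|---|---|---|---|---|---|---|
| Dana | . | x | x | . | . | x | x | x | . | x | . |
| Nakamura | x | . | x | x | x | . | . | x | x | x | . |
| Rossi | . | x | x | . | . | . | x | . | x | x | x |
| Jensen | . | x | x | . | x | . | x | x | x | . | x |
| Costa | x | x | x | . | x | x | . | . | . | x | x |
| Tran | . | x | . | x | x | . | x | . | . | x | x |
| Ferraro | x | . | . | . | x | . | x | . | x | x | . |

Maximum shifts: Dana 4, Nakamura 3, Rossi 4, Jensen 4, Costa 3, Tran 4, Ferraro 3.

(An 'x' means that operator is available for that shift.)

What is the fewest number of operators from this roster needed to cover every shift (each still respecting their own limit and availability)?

4

14 slots to fill and no one can take more than 4, so at least ⌈14/4⌉ = 4 operators are needed.
Dana, Nakamura, Rossi, and Costa alone can cover everything: Slot 1→Nakamura, Slot 2→Dana+Rossi, Slot 3→Rossi+Costa, Slot 4→Nakamura, Slot 5→Nakamura, Slot 6→Dana+Costa, Slot 7→Dana, Slot 8→Dana, Slot 9→Rossi, Slot 10→Costa, Slot 11→Rossi.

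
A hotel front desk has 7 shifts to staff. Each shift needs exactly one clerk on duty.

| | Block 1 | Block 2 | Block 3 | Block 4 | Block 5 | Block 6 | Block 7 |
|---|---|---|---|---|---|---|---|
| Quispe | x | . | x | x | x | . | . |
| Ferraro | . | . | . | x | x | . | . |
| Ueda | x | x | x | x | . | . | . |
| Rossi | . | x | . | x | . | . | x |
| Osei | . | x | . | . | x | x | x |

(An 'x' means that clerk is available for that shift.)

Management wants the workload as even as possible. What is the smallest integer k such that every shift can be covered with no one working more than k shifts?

2

With 5 clerks and 7 worker-slots to fill, someone must work at least ⌈7/5⌉ = 2 shifts, so k ≥ 2.
k = 2 works: Block 1→Quispe, Block 2→Ueda, Block 3→Quispe, Block 4→Ferraro, Block 5→Ferraro, Block 6→Osei, Block 7→Rossi.
Loads: Quispe 2, Ferraro 2, Ueda 1, Rossi 1, Osei 1 — all ≤ 2.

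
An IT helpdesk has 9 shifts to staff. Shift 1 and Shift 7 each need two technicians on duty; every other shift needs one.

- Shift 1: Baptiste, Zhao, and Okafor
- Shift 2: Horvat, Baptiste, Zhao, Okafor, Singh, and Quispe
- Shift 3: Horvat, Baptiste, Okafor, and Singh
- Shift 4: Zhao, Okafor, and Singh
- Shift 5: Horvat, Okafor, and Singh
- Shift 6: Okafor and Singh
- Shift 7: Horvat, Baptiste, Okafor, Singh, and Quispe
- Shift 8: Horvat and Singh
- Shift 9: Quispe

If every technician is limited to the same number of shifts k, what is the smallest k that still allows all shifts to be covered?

2

With 6 technicians and 11 worker-slots to fill, someone must work at least ⌈11/6⌉ = 2 shifts, so k ≥ 2.
k = 2 works: Shift 1→Baptiste+Zhao, Shift 2→Okafor, Shift 3→Baptiste, Shift 4→Zhao, Shift 5→Horvat, Shift 6→Okafor, Shift 7→Singh+Quispe, Shift 8→Horvat, Shift 9→Quispe.
Loads: Horvat 2, Baptiste 2, Zhao 2, Okafor 2, Singh 1, Quispe 2 — all ≤ 2.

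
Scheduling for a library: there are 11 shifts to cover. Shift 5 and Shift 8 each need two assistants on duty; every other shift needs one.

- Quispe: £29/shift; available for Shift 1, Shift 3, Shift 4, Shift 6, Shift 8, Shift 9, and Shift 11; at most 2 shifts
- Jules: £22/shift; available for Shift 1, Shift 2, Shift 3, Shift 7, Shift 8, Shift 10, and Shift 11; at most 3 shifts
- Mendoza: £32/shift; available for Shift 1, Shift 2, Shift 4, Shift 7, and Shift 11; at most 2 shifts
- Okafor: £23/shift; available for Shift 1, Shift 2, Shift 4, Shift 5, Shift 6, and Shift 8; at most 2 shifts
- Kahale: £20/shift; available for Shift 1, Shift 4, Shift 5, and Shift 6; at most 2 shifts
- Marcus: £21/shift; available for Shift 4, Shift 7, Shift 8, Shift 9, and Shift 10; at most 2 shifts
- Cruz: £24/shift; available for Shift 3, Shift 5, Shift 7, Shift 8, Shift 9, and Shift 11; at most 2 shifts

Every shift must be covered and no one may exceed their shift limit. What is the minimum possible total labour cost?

Picking the cheapest available assistant for each shift independently would cost £275, but that ignores the shift limits.
An optimal schedule: Shift 1→Okafor, Shift 2→Jules, Shift 3→Jules, Shift 4→Quispe, Shift 5→Kahale+Okafor, Shift 6→Kahale, Shift 7→Jules, Shift 8→Cruz+Quispe, Shift 9→Marcus, Shift 10→Marcus, Shift 11→Cruz.
Total: 23 + 22 + 22 + 29 + 20 + 23 + 20 + 22 + 24 + 29 + 21 + 21 + 24 = £300.

£300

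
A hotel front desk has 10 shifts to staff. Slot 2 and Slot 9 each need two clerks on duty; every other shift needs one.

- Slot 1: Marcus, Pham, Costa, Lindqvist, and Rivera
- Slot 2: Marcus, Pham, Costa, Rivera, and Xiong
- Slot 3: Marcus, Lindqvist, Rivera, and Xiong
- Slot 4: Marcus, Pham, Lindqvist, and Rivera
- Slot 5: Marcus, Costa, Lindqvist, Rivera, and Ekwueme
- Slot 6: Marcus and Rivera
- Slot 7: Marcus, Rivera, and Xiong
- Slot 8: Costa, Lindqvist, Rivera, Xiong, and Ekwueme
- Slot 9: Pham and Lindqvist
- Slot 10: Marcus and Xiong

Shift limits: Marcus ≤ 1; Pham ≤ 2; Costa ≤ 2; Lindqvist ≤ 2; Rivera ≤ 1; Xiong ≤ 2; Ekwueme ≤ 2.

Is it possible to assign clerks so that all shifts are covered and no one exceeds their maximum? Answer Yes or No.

Slot 9 can only be covered by Pham and Lindqvist, so that assignment is forced.
One valid schedule: Slot 1→Costa, Slot 2→Costa+Xiong, Slot 3→Lindqvist, Slot 4→Pham, Slot 5→Ekwueme, Slot 6→Marcus, Slot 7→Rivera, Slot 8→Ekwueme, Slot 9→Pham+Lindqvist, Slot 10→Xiong.
Loads: Marcus 1/1, Pham 2/2, Costa 2/2, Lindqvist 2/2, Rivera 1/1, Xiong 2/2, Ekwueme 2/2 — all within limits.

Yes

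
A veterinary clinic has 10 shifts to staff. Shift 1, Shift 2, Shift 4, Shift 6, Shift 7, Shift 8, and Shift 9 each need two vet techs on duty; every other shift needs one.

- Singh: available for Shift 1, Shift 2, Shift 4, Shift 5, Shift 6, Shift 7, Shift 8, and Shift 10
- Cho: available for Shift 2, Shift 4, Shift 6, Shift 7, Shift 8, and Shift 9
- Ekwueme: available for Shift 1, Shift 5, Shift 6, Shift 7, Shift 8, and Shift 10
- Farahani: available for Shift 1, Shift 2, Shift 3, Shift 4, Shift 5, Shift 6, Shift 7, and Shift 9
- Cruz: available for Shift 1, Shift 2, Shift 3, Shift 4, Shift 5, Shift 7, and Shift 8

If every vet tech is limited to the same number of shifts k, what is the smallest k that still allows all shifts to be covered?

With 5 vet techs and 17 worker-slots to fill, someone must work at least ⌈17/5⌉ = 4 shifts, so k ≥ 4.
k = 4 works: Shift 1→Singh+Ekwueme, Shift 2→Singh+Cho, Shift 3→Farahani, Shift 4→Cho+Farahani, Shift 5→Singh, Shift 6→Cho+Ekwueme, Shift 7→Ekwueme+Farahani, Shift 8→Ekwueme+Cruz, Shift 9→Cho+Farahani, Shift 10→Singh.
Loads: Singh 4, Cho 4, Ekwueme 4, Farahani 4, Cruz 1 — all ≤ 4.

4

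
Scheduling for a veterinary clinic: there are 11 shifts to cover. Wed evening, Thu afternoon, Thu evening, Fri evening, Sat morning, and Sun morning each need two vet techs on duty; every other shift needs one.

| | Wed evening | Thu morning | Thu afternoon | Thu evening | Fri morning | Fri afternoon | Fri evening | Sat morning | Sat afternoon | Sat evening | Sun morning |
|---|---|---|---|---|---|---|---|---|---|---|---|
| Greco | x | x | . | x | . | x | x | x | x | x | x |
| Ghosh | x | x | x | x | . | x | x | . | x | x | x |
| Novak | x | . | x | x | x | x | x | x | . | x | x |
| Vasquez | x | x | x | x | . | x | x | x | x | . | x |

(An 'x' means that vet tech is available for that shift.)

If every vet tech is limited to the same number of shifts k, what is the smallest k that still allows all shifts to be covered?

5

With 4 vet techs and 17 worker-slots to fill, someone must work at least ⌈17/4⌉ = 5 shifts, so k ≥ 5.
k = 5 works: Wed evening→Ghosh+Novak, Thu morning→Greco, Thu afternoon→Ghosh+Novak, Thu evening→Ghosh+Novak, Fri morning→Novak, Fri afternoon→Greco, Fri evening→Ghosh+Vasquez, Sat morning→Greco+Novak, Sat afternoon→Greco, Sat evening→Greco, Sun morning→Ghosh+Vasquez.
Loads: Greco 5, Ghosh 5, Novak 5, Vasquez 2 — all ≤ 5.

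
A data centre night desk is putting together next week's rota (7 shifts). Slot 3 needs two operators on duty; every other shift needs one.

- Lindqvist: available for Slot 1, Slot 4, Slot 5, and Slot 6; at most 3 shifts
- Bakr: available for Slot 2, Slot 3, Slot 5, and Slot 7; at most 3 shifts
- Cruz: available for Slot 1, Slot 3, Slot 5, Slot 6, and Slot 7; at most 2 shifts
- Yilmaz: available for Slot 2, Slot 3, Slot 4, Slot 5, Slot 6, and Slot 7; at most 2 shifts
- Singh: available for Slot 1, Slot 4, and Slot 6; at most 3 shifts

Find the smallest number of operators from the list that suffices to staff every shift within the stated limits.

8 slots to fill and no one can take more than 3, so at least ⌈8/3⌉ = 3 operators are needed.
Lindqvist, Bakr, and Cruz alone can cover everything: Slot 1→Lindqvist, Slot 2→Bakr, Slot 3→Bakr+Cruz, Slot 4→Lindqvist, Slot 5→Cruz, Slot 6→Lindqvist, Slot 7→Bakr.

3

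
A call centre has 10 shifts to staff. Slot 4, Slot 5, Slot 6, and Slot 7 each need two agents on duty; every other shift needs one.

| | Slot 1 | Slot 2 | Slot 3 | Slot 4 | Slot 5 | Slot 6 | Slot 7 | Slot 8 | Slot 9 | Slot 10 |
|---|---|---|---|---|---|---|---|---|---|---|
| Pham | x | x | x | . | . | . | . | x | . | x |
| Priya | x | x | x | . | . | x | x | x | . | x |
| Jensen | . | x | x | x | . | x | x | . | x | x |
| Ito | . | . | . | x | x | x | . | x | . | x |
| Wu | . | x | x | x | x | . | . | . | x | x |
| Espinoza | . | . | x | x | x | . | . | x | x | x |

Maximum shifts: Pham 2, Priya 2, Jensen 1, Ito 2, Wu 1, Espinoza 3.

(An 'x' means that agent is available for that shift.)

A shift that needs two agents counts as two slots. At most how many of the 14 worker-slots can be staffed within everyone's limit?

11

Total capacity across all agents is 2+2+1+2+1+3 = 11, and 14 slots are needed, so at most 11 can be filled.
An assignment achieving 11: Slot 1→Pham, Slot 2→Pham, Slot 4→Espinoza, Slot 5→Ito+Wu, Slot 6→Priya+Ito, Slot 7→Priya+Jensen, Slot 8→Espinoza, Slot 9→Espinoza.
Loads: Pham 2/2, Priya 2/2, Jensen 1/1, Ito 2/2, Wu 1/1, Espinoza 3/3.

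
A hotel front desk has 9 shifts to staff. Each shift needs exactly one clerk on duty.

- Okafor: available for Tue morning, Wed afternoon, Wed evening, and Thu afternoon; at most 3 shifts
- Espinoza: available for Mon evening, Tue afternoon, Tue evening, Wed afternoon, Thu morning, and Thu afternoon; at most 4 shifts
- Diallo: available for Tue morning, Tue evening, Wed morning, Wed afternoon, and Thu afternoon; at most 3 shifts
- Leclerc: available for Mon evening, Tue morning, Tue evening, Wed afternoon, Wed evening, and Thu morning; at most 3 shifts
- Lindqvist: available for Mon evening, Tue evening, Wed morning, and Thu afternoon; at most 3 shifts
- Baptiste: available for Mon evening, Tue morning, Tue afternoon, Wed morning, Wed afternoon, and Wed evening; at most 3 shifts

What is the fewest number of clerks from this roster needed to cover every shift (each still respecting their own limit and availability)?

9 slots to fill and no one can take more than 4, so at least ⌈9/4⌉ = 3 clerks are needed.
Okafor, Espinoza, and Diallo alone can cover everything: Mon evening→Espinoza, Tue morning→Okafor, Tue afternoon→Espinoza, Tue evening→Espinoza, Wed morning→Diallo, Wed afternoon→Okafor, Wed evening→Okafor, Thu morning→Espinoza, Thu afternoon→Diallo.

3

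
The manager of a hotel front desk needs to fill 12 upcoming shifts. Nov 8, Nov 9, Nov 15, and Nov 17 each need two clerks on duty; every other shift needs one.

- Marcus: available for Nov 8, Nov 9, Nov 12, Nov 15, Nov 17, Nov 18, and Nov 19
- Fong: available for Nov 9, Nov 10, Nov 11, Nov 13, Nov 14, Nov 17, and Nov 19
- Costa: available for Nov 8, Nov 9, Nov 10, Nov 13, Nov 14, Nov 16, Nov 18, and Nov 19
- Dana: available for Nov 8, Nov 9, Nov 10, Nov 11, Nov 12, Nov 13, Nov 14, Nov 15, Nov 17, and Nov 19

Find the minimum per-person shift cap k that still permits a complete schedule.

With 4 clerks and 16 worker-slots to fill, someone must work at least ⌈16/4⌉ = 4 shifts, so k ≥ 4.
k = 4 works: Nov 8→Marcus+Costa, Nov 9→Costa+Dana, Nov 10→Fong, Nov 11→Fong, Nov 12→Marcus, Nov 13→Fong, Nov 14→Costa, Nov 15→Marcus+Dana, Nov 16→Costa, Nov 17→Fong+Dana, Nov 18→Marcus, Nov 19→Dana.
Loads: Marcus 4, Fong 4, Costa 4, Dana 4 — all ≤ 4.

4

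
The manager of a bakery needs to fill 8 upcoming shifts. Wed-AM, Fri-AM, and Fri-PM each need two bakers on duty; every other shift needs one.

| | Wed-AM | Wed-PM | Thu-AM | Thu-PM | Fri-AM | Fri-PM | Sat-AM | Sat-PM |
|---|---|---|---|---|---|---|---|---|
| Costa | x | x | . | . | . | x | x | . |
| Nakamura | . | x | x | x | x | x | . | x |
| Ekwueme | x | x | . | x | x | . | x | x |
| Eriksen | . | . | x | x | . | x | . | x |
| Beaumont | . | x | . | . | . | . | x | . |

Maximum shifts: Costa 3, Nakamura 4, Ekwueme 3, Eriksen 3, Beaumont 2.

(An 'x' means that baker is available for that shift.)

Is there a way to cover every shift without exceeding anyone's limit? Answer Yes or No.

Yes

Wed-AM can only be covered by Costa and Ekwueme, so that assignment is forced.
Fri-AM can only be covered by Nakamura and Ekwueme, so that assignment is forced.
One valid schedule: Wed-AM→Costa+Ekwueme, Wed-PM→Beaumont, Thu-AM→Nakamura, Thu-PM→Nakamura, Fri-AM→Nakamura+Ekwueme, Fri-PM→Costa+Nakamura, Sat-AM→Costa, Sat-PM→Ekwueme.
Loads: Costa 3/3, Nakamura 4/4, Ekwueme 3/3, Eriksen 0/3, Beaumont 1/2 — all within limits.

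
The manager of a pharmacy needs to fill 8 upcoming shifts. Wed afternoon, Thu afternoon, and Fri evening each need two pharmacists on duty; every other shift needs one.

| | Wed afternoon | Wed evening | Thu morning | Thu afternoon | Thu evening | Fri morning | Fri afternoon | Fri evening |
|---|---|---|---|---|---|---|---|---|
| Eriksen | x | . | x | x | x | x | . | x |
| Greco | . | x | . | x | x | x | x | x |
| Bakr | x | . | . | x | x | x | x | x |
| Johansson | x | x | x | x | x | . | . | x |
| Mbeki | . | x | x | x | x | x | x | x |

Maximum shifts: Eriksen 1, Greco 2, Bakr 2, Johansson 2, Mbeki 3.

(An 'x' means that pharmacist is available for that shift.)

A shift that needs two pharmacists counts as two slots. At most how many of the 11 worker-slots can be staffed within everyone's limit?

Total capacity across all pharmacists is 1+2+2+2+3 = 10, and 11 slots are needed, so at most 10 can be filled.
An assignment achieving 10: Wed afternoon→Eriksen+Bakr, Wed evening→Greco, Thu morning→Johansson, Thu afternoon→Johansson+Mbeki, Thu evening→Mbeki, Fri morning→Bakr, Fri afternoon→Greco, Fri evening→Mbeki.
Loads: Eriksen 1/1, Greco 2/2, Bakr 2/2, Johansson 2/2, Mbeki 3/3.

10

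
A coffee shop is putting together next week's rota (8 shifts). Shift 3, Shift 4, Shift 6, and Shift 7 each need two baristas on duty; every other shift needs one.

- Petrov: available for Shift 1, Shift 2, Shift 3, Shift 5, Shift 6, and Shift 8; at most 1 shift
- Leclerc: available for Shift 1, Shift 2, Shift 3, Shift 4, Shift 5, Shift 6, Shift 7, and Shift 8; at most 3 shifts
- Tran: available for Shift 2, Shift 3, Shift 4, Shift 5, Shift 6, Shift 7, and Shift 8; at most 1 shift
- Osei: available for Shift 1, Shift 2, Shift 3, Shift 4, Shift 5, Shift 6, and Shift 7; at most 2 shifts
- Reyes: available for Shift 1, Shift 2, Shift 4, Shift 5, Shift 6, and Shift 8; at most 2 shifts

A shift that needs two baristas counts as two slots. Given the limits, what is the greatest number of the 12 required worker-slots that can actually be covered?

9

Total capacity across all baristas is 1+3+1+2+2 = 9, and 12 slots are needed, so at most 9 can be filled.
An assignment achieving 9: Shift 1→Petrov, Shift 2→Reyes, Shift 3→Leclerc+Osei, Shift 4→Leclerc+Osei, Shift 7→Leclerc+Tran, Shift 8→Reyes.
Loads: Petrov 1/1, Leclerc 3/3, Tran 1/1, Osei 2/2, Reyes 2/2.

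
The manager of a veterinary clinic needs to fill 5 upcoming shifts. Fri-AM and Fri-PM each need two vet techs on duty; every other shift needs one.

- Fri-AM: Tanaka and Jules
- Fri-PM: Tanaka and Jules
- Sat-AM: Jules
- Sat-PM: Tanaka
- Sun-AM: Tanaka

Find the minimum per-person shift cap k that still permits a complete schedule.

With 2 vet techs and 7 worker-slots to fill, someone must work at least ⌈7/2⌉ = 4 shifts, so k ≥ 4.
k = 4 works: Fri-AM→Tanaka+Jules, Fri-PM→Tanaka+Jules, Sat-AM→Jules, Sat-PM→Tanaka, Sun-AM→Tanaka.
Loads: Tanaka 4, Jules 3 — all ≤ 4.

4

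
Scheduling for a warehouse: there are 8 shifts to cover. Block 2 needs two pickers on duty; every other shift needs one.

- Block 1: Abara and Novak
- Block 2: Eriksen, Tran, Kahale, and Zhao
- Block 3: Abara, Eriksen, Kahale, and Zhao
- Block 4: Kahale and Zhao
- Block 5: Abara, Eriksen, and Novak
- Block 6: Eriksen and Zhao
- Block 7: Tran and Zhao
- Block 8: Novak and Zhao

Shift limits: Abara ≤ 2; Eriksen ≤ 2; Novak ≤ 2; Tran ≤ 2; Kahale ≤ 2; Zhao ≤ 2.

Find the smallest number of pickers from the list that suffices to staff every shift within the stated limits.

5

9 slots to fill and no one can take more than 2, so at least ⌈9/2⌉ = 5 pickers are needed.
Abara, Eriksen, Novak, Tran, and Kahale alone can cover everything: Block 1→Abara, Block 2→Eriksen+Tran, Block 3→Abara, Block 4→Kahale, Block 5→Novak, Block 6→Eriksen, Block 7→Tran, Block 8→Novak.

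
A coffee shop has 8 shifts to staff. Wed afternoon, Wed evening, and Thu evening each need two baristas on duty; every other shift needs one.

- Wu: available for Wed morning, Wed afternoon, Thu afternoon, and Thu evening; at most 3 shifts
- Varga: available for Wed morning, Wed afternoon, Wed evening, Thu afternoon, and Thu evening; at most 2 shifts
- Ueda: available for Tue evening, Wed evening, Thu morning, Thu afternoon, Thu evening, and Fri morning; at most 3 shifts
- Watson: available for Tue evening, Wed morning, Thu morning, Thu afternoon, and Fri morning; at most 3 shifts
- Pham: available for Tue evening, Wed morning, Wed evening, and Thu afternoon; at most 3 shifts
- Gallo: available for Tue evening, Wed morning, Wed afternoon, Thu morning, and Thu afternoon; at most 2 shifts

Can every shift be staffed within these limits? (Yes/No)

Yes

One valid schedule: Tue evening→Watson, Wed morning→Wu, Wed afternoon→Wu+Varga, Wed evening→Varga+Ueda, Thu morning→Watson, Thu afternoon→Watson, Thu evening→Wu+Ueda, Fri morning→Ueda.
Loads: Wu 3/3, Varga 2/2, Ueda 3/3, Watson 3/3, Pham 0/3, Gallo 0/2 — all within limits.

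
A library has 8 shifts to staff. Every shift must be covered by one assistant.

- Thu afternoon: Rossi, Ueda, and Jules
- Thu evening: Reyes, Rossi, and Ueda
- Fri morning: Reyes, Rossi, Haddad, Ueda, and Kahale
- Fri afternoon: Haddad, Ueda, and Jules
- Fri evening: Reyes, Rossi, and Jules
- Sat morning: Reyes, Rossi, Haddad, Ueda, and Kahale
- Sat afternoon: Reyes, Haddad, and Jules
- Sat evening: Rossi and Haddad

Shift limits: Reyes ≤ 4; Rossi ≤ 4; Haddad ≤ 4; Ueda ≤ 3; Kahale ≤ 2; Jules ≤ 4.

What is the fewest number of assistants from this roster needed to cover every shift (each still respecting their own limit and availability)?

8 slots to fill and no one can take more than 4, so at least ⌈8/4⌉ = 2 assistants are needed.
Rossi and Haddad alone can cover everything: Thu afternoon→Rossi, Thu evening→Rossi, Fri morning→Rossi, Fri afternoon→Haddad, Fri evening→Rossi, Sat morning→Haddad, Sat afternoon→Haddad, Sat evening→Haddad.

2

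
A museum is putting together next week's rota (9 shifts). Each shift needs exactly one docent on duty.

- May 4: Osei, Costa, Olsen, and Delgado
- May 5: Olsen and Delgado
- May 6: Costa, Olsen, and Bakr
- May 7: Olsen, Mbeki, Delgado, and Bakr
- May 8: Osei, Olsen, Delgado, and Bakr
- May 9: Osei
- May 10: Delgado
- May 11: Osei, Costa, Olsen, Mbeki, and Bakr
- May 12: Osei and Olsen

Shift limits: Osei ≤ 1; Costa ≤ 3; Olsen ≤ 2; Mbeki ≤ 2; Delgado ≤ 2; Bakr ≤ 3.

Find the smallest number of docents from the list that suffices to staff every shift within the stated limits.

9 slots to fill and no one can take more than 3, so at least ⌈9/3⌉ = 3 docents are needed.
No set of 4 docents can cover every shift (each such set leaves at least one shift with no one available or exceeds a cap).
Osei, Costa, Olsen, Mbeki, and Delgado alone can cover everything: May 4→Costa, May 5→Olsen, May 6→Costa, May 7→Mbeki, May 8→Delgado, May 9→Osei, May 10→Delgado, May 11→Costa, May 12→Olsen.

5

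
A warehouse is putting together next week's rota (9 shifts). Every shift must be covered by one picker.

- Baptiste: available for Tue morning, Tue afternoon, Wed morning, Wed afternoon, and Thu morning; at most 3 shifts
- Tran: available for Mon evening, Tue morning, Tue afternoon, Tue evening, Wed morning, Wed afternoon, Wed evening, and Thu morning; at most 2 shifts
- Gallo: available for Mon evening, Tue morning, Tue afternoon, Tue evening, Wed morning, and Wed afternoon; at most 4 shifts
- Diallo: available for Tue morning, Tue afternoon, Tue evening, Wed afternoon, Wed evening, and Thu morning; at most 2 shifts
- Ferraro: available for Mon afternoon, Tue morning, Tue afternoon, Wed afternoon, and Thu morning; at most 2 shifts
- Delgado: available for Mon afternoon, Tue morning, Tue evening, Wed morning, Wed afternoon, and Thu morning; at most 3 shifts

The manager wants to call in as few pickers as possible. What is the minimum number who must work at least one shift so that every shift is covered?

9 slots to fill and no one can take more than 4, so at least ⌈9/4⌉ = 3 pickers are needed.
Tran, Gallo, and Delgado alone can cover everything: Mon afternoon→Delgado, Mon evening→Tran, Tue morning→Gallo, Tue afternoon→Gallo, Tue evening→Gallo, Wed morning→Gallo, Wed afternoon→Delgado, Wed evening→Tran, Thu morning→Delgado.

3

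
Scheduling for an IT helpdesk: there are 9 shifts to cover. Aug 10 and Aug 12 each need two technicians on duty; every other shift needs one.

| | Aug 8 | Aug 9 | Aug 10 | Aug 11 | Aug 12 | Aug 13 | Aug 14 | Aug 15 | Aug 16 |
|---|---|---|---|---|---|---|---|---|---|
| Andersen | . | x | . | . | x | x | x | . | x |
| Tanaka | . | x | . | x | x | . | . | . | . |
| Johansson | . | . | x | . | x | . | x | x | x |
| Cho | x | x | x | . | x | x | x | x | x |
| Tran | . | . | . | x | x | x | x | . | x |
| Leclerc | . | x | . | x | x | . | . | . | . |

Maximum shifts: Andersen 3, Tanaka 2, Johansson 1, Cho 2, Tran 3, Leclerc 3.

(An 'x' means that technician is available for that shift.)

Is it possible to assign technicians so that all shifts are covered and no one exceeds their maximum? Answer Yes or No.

Total capacity is 14 and 11 slots are needed, so capacity alone doesn't rule it out.
Shifts {Aug 8, Aug 10, Aug 15} need 4 worker-slots in total, but the technicians available for any of those shifts (Johansson and Cho) can supply at most 3 among them. So no valid schedule exists.

No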